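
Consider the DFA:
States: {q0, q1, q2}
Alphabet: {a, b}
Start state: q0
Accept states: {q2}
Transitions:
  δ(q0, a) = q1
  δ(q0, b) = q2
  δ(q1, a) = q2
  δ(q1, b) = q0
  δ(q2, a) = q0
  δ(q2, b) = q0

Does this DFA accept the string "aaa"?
Processing string "aaa":
  q0 --a--> q1
  q1 --a--> q2
  q2 --a--> q0
Final state: q0
Accept states: {q2}
No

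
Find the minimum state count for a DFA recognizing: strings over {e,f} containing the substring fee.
By Myhill–Nerode, count the distinguishable equivalence classes: 4 classes — one per longest suffix of the input that is a prefix of 'fee' (lengths 0 through 2), plus an absorbing 'already seen fee' class.
4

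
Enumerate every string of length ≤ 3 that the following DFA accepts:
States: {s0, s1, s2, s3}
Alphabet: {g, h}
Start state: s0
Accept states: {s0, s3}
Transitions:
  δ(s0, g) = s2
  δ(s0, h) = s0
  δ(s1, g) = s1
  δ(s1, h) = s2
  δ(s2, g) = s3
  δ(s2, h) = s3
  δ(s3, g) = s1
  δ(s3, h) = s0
ε, h, gg, gh, hh, ggh, ghh, hgg, hgh, hhh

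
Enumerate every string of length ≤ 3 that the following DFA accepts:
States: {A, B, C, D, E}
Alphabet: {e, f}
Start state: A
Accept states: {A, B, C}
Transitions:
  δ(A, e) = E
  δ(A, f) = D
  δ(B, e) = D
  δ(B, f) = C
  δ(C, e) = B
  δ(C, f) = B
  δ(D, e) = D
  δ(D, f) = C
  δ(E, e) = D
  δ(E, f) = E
ε, ff, eef, fef, ffe, fff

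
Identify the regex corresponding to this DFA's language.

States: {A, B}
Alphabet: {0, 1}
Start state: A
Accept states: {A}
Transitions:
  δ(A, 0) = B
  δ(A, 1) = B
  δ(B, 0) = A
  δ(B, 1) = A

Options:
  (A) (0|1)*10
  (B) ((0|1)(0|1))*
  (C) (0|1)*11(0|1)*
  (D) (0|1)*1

Check each option against the DFA on short strings; one disagreement eliminates an option:
  (A) (0|1)*10: on ε the DFA stays in A and accepts (A ∈ Accept), but the regex does not match it → eliminate
  (B) ((0|1)(0|1))*: agrees with the DFA on every string of length ≤ 6
  (C) (0|1)*11(0|1)*: on ε the DFA stays in A and accepts (A ∈ Accept), but the regex does not match it → eliminate
  (D) (0|1)*1: on ε the DFA stays in A and accepts (A ∈ Accept), but the regex does not match it → eliminate
Only (B) is consistent with the DFA.
(B) ((0|1)(0|1))*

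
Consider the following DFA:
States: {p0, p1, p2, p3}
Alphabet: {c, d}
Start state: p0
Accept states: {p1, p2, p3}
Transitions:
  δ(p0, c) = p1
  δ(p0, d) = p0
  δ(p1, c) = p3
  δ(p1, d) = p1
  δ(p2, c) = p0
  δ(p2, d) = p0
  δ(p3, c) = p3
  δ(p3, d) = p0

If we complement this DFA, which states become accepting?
Complement accept states = All states \ Original accept states
= {p0, p1, p2, p3} \ {p1, p2, p3}
{p0}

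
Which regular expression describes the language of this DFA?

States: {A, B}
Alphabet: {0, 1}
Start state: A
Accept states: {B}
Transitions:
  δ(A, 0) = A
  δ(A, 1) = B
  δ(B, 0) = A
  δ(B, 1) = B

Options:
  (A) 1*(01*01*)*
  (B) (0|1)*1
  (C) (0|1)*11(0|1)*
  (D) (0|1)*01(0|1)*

Check each option against the DFA on short strings; one disagreement eliminates an option:
  (A) 1*(01*01*)*: on ε the DFA stays in A and rejects (A ∉ Accept), but the regex matches it → eliminate
  (B) (0|1)*1: agrees with the DFA on every string of length ≤ 6
  (C) (0|1)*11(0|1)*: on '1' the DFA goes A → B and accepts (B ∈ Accept), but the regex does not match it → eliminate
  (D) (0|1)*01(0|1)*: on '1' the DFA goes A → B and accepts (B ∈ Accept), but the regex does not match it → eliminate
Only (B) is consistent with the DFA.
(B) (0|1)*1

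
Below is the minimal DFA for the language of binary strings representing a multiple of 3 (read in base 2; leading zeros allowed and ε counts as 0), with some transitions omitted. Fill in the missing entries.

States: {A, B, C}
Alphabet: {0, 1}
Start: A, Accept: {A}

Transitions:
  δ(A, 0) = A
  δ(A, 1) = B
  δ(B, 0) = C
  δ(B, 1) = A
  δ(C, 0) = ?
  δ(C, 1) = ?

From the language and accept set, identify what each state tracks — A: value ≡ 0 (mod 3); B: value ≡ 1 (mod 3); C: value ≡ 2 (mod 3).
Each missing δ(q, a) is the state matching the new tracked value after reading a.
δ(C, 0) = B; δ(C, 1) = C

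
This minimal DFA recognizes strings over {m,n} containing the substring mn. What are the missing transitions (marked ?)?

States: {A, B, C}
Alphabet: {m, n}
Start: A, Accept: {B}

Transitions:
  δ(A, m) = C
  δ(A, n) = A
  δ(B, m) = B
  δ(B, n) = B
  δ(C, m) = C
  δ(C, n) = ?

From the language and accept set, identify what each state tracks — A: no m seen yet; B: substring mn seen; C: seen a m, waiting for n.
Each missing δ(q, a) is the state matching the new tracked value after reading a.
δ(C, n) = B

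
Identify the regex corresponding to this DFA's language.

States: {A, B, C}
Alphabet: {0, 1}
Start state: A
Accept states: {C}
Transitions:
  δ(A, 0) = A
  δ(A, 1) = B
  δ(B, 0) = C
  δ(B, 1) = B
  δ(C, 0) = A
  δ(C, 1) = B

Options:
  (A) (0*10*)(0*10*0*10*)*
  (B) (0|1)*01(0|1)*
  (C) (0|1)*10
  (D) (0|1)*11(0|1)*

Check each option against the DFA on short strings; one disagreement eliminates an option:
  (A) (0*10*)(0*10*0*10*)*: on '1' the DFA goes A → B and rejects (B ∉ Accept), but the regex matches it → eliminate
  (B) (0|1)*01(0|1)*: on '01' the DFA goes A → A → B and rejects (B ∉ Accept), but the regex matches it → eliminate
  (C) (0|1)*10: agrees with the DFA on every string of length ≤ 6
  (D) (0|1)*11(0|1)*: on '10' the DFA goes A → B → C and accepts (C ∈ Accept), but the regex does not match it → eliminate
Only (C) is consistent with the DFA.
(C) (0|1)*10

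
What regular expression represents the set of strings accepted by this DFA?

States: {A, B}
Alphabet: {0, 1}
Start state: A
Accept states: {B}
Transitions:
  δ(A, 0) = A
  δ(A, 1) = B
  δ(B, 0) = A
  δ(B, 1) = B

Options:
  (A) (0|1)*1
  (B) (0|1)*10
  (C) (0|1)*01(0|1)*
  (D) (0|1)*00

Check each option against the DFA on short strings; one disagreement eliminates an option:
  (A) (0|1)*1: agrees with the DFA on every string of length ≤ 6
  (B) (0|1)*10: on '1' the DFA goes A → B and accepts (B ∈ Accept), but the regex does not match it → eliminate
  (C) (0|1)*01(0|1)*: on '1' the DFA goes A → B and accepts (B ∈ Accept), but the regex does not match it → eliminate
  (D) (0|1)*00: on '1' the DFA goes A → B and accepts (B ∈ Accept), but the regex does not match it → eliminate
Only (A) is consistent with the DFA.
(A) (0|1)*1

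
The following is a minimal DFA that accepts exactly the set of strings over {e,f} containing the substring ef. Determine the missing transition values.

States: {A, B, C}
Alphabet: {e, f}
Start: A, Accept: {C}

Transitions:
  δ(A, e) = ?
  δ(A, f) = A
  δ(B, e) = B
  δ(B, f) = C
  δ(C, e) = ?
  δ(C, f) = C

From the language and accept set, identify what each state tracks — A: no e seen yet; B: seen a e, waiting for f; C: substring ef seen.
Each missing δ(q, a) is the state matching the new tracked value after reading a.
δ(A, e) = B; δ(C, e) = C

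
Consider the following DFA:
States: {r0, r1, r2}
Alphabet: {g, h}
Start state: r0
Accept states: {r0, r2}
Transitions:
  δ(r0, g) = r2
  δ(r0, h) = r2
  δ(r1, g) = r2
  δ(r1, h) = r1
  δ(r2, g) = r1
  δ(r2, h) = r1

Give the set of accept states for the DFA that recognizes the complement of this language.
Complement accept states = All states \ Original accept states
= {r0, r1, r2} \ {r0, r2}
{r1}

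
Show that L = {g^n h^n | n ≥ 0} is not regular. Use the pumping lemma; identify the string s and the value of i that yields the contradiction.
Assume L is regular with pumping length p. Idea: pumping the g-block changes the count balance.
Choose s = g^p h^p (length 2p ≥ p). By the pumping lemma, s = xyz with |xy| ≤ p, |y| > 0. So y = g^k for some k > 0 (since xy is entirely within the g's). Pumping gives xy²z = g^(p+k) h^p, which is not in L since p+k ≠ p.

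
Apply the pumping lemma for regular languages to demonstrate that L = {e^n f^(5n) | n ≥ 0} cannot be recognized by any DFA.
Assume L is regular with pumping length p. Idea: pumping the e-block breaks the 1:5 ratio.
Choose s = e^p f^(5p) (length 6p ≥ p). By the pumping lemma, s = xyz with |xy| ≤ p, |y| > 0, so y = e^k with k ≥ 1. Then xy²z = e^(p+k) f^(5p). For this to be in L we would need 5p = 5(p+k), i.e. 5k = 0, contradicting k ≥ 1. So xy²z ∉ L.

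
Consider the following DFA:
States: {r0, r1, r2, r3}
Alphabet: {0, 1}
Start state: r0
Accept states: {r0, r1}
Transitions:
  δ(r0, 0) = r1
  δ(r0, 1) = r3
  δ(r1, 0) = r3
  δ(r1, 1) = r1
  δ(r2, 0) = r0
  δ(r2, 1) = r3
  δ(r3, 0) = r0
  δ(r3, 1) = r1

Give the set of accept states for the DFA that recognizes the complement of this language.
Complement accept states = All states \ Original accept states
= {r0, r1, r2, r3} \ {r0, r1}
{r2, r3}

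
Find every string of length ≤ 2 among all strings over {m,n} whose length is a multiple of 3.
ε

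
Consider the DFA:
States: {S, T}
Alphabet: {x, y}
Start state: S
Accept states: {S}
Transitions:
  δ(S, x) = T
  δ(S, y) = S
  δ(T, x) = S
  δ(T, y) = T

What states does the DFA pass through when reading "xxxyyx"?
read 'x': S → T
  read 'x': T → S
  read 'x': S → T
  read 'y': T → T
  read 'y': T → T
  read 'x': T → S
S -> T -> S -> T -> T -> T -> S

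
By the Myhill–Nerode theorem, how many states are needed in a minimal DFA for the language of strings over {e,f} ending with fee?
By Myhill–Nerode, count the distinguishable equivalence classes: 4 classes — one per longest suffix of the input that is a prefix of 'fee' (lengths 0 through 3); only the length-3 class is accepting.
4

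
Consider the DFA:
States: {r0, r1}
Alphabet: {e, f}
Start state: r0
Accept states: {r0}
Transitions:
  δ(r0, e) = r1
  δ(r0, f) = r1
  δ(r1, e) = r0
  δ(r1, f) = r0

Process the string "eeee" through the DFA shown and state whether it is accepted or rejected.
Processing string "eeee":
  r0 --e--> r1
  r1 --e--> r0
  r0 --e--> r1
  r1 --e--> r0
Final state: r0
Accept states: {r0}
Yes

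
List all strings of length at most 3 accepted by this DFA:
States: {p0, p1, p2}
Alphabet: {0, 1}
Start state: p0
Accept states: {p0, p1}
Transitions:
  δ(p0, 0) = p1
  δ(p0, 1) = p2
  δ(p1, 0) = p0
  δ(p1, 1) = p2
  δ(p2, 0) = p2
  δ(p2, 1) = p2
ε, 0, 00, 000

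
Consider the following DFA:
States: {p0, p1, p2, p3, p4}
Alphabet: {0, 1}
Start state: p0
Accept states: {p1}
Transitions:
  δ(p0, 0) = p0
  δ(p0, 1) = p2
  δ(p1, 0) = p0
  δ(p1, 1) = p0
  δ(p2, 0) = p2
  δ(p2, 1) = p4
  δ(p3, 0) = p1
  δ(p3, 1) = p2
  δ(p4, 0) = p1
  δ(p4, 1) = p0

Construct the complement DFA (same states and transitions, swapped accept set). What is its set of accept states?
Complement accept states = All states \ Original accept states
= {p0, p1, p2, p3, p4} \ {p1}
{p0, p2, p3, p4}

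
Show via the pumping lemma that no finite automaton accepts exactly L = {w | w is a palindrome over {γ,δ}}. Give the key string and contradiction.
Assume L is regular with pumping length p. Idea: pumping the leading γ-block breaks the symmetry.
Choose s = γ^p δ γ^p (a palindrome of length 2p+1 ≥ p). By the pumping lemma, s = xyz with |xy| ≤ p, |y| > 0, so y = γ^k with k > 0 (xy lies entirely in the first γ^p). Then xy²z = γ^(p+k) δ γ^p, which is not a palindrome since p+k ≠ p.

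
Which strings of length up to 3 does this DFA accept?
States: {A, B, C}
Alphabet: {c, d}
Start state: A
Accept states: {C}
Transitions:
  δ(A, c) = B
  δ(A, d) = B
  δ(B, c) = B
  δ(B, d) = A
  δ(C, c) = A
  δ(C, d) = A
None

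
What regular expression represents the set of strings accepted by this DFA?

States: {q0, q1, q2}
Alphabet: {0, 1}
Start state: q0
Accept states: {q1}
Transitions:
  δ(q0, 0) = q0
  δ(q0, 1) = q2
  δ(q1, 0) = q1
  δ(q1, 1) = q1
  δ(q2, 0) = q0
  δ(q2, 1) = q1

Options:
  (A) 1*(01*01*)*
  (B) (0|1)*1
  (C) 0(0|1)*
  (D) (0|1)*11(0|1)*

Check each option against the DFA on short strings; one disagreement eliminates an option:
  (A) 1*(01*01*)*: on ε the DFA stays in q0 and rejects (q0 ∉ Accept), but the regex matches it → eliminate
  (B) (0|1)*1: on '1' the DFA goes q0 → q2 and rejects (q2 ∉ Accept), but the regex matches it → eliminate
  (C) 0(0|1)*: on '0' the DFA goes q0 → q0 and rejects (q0 ∉ Accept), but the regex matches it → eliminate
  (D) (0|1)*11(0|1)*: agrees with the DFA on every string of length ≤ 6
Only (D) is consistent with the DFA.
(D) (0|1)*11(0|1)*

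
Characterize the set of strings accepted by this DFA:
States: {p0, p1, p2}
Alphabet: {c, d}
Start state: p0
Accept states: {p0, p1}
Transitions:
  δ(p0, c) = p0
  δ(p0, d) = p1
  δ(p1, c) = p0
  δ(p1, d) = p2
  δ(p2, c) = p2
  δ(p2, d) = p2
Testing a few strings:
  'dcdc' → accept
  'cc' → accept
  'ddcd' → reject
  'cccd' → accept
State roles: p0=last symbol not d (ok); p1=last symbol d (ok); p2=saw dd (dead)
All strings over {c,d} with no two consecutive d's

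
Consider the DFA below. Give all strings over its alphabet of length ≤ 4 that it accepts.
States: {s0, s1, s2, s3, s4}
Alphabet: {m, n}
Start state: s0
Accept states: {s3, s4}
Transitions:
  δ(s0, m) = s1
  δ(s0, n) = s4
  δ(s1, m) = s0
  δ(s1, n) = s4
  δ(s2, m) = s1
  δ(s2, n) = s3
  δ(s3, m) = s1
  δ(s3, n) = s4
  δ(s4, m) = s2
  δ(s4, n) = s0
n, mn, mmn, nmn, nnn, mmmn, mnmn, mnnn, nmmn, nmnn, nnmn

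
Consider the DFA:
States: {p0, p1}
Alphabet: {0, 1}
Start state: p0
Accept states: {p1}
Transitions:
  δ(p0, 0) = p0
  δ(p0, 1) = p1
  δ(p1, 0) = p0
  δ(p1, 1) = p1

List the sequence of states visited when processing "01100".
read '0': p0 → p0
  read '1': p0 → p1
  read '1': p1 → p1
  read '0': p1 → p0
  read '0': p0 → p0
p0 -> p0 -> p1 -> p1 -> p0 -> p0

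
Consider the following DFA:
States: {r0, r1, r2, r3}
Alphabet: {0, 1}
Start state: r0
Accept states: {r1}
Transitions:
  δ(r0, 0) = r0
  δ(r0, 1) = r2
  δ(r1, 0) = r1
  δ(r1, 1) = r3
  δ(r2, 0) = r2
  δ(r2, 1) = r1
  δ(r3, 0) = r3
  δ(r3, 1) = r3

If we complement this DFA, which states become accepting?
Complement accept states = All states \ Original accept states
= {r0, r1, r2, r3} \ {r1}
{r0, r2, r3}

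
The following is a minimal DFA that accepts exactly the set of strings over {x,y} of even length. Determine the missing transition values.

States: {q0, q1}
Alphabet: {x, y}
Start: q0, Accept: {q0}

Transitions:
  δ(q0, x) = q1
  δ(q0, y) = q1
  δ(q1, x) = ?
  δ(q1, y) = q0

From the language and accept set, identify what each state tracks — q0: even length so far; q1: odd length so far.
Each missing δ(q, a) is the state matching the new tracked value after reading a.
δ(q1, x) = q0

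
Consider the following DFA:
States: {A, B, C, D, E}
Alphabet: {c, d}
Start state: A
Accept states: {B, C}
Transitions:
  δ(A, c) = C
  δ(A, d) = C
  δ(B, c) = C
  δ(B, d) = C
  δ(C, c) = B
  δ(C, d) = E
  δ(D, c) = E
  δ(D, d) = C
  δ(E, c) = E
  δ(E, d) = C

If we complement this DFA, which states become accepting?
Complement accept states = All states \ Original accept states
= {A, B, C, D, E} \ {B, C}
{A, D, E}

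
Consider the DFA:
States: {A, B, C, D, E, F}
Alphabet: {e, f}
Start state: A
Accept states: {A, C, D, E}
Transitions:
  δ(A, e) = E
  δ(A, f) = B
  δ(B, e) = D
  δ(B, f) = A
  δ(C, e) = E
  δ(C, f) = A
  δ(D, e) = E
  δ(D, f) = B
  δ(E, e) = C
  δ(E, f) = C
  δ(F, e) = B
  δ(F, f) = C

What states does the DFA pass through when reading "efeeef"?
read 'e': A → E
  read 'f': E → C
  read 'e': C → E
  read 'e': E → C
  read 'e': C → E
  read 'f': E → C
A -> E -> C -> E -> C -> E -> C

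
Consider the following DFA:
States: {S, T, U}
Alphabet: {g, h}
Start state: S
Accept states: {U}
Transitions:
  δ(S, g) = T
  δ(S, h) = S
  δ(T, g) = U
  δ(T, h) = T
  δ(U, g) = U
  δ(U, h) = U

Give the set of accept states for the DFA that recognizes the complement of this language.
Complement accept states = All states \ Original accept states
= {S, T, U} \ {U}
{S, T}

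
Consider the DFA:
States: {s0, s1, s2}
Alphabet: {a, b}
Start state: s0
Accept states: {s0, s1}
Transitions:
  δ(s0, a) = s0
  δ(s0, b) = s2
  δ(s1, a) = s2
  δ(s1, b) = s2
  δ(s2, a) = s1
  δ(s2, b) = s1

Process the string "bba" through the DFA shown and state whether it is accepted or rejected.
Processing string "bba":
  s0 --b--> s2
  s2 --b--> s1
  s1 --a--> s2
Final state: s2
Accept states: {s0, s1}
No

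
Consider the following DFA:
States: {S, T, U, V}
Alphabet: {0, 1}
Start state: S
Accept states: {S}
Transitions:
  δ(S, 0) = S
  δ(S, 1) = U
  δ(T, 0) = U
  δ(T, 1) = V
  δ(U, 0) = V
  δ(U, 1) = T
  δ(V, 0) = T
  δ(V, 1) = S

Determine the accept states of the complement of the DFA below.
Complement accept states = All states \ Original accept states
= {S, T, U, V} \ {S}
{T, U, V}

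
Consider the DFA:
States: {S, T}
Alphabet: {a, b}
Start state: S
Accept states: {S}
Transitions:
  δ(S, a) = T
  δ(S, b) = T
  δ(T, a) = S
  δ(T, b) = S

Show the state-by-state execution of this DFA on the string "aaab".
read 'a': S → T
  read 'a': T → S
  read 'a': S → T
  read 'b': T → S
S -> T -> S -> T -> S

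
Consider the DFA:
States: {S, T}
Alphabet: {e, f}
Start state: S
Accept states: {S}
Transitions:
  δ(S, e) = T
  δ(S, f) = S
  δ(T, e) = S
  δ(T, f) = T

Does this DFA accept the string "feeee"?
Processing string "feeee":
  S --f--> S
  S --e--> T
  T --e--> S
  S --e--> T
  T --e--> S
Final state: S
Accept states: {S}
Yes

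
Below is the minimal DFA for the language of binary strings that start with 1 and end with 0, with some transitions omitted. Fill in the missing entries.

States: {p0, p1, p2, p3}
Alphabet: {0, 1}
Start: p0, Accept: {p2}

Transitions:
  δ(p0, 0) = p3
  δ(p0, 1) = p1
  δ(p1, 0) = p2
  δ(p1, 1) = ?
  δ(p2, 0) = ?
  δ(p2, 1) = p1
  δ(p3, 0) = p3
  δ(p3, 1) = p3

From the language and accept set, identify what each state tracks — p0: no input read; p1: started with 1, last symbol 1; p2: started with 1, last symbol 0; p3: started with 0 (dead).
Each missing δ(q, a) is the state matching the new tracked value after reading a.
δ(p1, 1) = p1; δ(p2, 0) = p2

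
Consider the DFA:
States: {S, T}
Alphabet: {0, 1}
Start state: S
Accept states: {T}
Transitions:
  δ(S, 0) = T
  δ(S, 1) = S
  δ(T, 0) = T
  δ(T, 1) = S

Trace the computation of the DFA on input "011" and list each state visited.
read '0': S → T
  read '1': T → S
  read '1': S → S
S -> T -> S -> S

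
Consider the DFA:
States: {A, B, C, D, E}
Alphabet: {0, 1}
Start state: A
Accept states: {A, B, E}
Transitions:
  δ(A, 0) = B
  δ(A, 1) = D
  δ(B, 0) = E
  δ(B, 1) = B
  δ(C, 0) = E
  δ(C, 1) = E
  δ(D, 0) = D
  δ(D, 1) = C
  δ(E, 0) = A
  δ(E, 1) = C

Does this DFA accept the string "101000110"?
Processing string "101000110":
  A --1--> D
  D --0--> D
  D --1--> C
  C --0--> E
  E --0--> A
  A --0--> B
  B --1--> B
  B --1--> B
  B --0--> E
Final state: E
Accept states: {A, B, E}
Yes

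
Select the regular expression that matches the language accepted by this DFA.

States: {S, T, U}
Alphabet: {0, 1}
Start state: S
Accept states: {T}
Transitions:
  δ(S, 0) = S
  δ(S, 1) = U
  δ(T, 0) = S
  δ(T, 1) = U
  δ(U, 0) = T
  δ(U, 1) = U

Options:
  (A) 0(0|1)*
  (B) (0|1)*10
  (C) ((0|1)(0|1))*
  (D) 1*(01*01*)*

Check each option against the DFA on short strings; one disagreement eliminates an option:
  (A) 0(0|1)*: on '0' the DFA goes S → S and rejects (S ∉ Accept), but the regex matches it → eliminate
  (B) (0|1)*10: agrees with the DFA on every string of length ≤ 6
  (C) ((0|1)(0|1))*: on ε the DFA stays in S and rejects (S ∉ Accept), but the regex matches it → eliminate
  (D) 1*(01*01*)*: on ε the DFA stays in S and rejects (S ∉ Accept), but the regex matches it → eliminate
Only (B) is consistent with the DFA.
(B) (0|1)*10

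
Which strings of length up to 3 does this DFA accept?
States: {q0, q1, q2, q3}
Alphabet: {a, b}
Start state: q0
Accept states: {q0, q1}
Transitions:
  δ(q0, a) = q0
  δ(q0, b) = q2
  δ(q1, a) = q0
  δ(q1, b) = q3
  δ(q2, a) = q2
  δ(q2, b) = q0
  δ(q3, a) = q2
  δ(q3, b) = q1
ε, a, aa, bb, aaa, abb, bab, bba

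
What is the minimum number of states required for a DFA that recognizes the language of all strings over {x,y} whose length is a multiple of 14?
By Myhill–Nerode, count the distinguishable equivalence classes: 14 classes — one per residue of the length mod 14; class i is distinguished from class j by any string of length (14 − i) mod 14.
14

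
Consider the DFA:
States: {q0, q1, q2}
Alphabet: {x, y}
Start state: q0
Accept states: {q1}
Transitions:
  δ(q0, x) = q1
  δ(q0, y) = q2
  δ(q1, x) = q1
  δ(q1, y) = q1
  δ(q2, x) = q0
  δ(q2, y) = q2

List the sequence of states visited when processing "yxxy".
read 'y': q0 → q2
  read 'x': q2 → q0
  read 'x': q0 → q1
  read 'y': q1 → q1
q0 -> q2 -> q0 -> q1 -> q1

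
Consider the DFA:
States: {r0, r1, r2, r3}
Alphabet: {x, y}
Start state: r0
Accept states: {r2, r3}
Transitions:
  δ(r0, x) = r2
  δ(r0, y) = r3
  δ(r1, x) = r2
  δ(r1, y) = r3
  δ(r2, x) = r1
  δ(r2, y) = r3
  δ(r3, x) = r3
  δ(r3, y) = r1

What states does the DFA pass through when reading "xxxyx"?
read 'x': r0 → r2
  read 'x': r2 → r1
  read 'x': r1 → r2
  read 'y': r2 → r3
  read 'x': r3 → r3
r0 -> r2 -> r1 -> r2 -> r3 -> r3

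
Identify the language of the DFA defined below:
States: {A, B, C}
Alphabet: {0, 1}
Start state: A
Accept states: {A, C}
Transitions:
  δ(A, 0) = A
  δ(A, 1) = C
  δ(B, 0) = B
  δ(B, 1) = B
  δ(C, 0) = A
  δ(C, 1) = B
Testing a few strings:
  '011' → reject
  '1000' → accept
  '01' → accept
  '100' → accept
State roles: A=last symbol not 1 (ok); B=saw 11 (dead); C=last symbol 1 (ok)
All binary strings with no two consecutive 1's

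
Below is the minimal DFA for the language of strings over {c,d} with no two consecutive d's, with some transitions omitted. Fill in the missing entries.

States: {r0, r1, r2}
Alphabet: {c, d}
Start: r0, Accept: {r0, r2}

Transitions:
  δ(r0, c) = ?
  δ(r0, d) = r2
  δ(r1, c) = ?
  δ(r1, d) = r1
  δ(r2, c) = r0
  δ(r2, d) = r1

From the language and accept set, identify what each state tracks — r0: last symbol not d (ok); r1: saw dd (dead); r2: last symbol d (ok).
Each missing δ(q, a) is the state matching the new tracked value after reading a.
δ(r0, c) = r0; δ(r1, c) = r1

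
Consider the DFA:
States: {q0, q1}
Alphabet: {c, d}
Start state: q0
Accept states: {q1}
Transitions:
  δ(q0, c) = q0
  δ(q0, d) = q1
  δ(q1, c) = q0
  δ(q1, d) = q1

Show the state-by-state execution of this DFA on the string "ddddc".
read 'd': q0 → q1
  read 'd': q1 → q1
  read 'd': q1 → q1
  read 'd': q1 → q1
  read 'c': q1 → q0
q0 -> q1 -> q1 -> q1 -> q1 -> q0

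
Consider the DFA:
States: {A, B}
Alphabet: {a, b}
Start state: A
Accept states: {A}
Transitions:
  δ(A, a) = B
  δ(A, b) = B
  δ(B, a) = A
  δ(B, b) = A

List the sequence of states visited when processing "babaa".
read 'b': A → B
  read 'a': B → A
  read 'b': A → B
  read 'a': B → A
  read 'a': A → B
A -> B -> A -> B -> A -> B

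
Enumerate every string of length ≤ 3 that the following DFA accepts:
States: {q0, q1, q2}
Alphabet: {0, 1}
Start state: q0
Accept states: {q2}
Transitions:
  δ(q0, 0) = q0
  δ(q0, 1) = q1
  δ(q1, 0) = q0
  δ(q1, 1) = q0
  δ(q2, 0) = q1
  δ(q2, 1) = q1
None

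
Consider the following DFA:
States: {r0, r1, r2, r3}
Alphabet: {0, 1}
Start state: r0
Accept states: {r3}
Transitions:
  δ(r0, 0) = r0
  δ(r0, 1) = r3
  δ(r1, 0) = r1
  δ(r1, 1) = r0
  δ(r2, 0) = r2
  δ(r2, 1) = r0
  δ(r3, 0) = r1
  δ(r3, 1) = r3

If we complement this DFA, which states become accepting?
Complement accept states = All states \ Original accept states
= {r0, r1, r2, r3} \ {r3}
{r0, r1, r2}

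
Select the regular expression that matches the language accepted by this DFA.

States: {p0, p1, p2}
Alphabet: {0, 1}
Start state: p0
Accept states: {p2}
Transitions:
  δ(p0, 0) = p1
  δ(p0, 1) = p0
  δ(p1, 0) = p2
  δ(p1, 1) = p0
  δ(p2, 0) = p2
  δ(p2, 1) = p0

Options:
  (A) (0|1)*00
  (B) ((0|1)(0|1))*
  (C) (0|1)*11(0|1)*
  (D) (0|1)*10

Check each option against the DFA on short strings; one disagreement eliminates an option:
  (A) (0|1)*00: agrees with the DFA on every string of length ≤ 6
  (B) ((0|1)(0|1))*: on ε the DFA stays in p0 and rejects (p0 ∉ Accept), but the regex matches it → eliminate
  (C) (0|1)*11(0|1)*: on '00' the DFA goes p0 → p1 → p2 and accepts (p2 ∈ Accept), but the regex does not match it → eliminate
  (D) (0|1)*10: on '00' the DFA goes p0 → p1 → p2 and accepts (p2 ∈ Accept), but the regex does not match it → eliminate
Only (A) is consistent with the DFA.
(A) (0|1)*00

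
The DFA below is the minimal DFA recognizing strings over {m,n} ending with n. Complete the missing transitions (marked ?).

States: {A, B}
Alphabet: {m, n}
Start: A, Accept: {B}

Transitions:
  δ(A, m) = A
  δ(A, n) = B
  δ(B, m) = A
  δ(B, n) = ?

From the language and accept set, identify what each state tracks — A: last symbol not n; B: last symbol is n.
Each missing δ(q, a) is the state matching the new tracked value after reading a.
δ(B, n) = B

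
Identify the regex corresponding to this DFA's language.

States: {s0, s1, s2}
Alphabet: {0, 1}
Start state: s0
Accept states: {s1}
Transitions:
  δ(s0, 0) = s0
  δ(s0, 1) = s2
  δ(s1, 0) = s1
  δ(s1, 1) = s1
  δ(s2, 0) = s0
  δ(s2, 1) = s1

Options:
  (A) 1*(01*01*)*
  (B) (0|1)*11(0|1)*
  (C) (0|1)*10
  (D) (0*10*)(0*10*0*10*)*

Check each option against the DFA on short strings; one disagreement eliminates an option:
  (A) 1*(01*01*)*: on ε the DFA stays in s0 and rejects (s0 ∉ Accept), but the regex matches it → eliminate
  (B) (0|1)*11(0|1)*: agrees with the DFA on every string of length ≤ 6
  (C) (0|1)*10: on '10' the DFA goes s0 → s2 → s0 and rejects (s0 ∉ Accept), but the regex matches it → eliminate
  (D) (0*10*)(0*10*0*10*)*: on '1' the DFA goes s0 → s2 and rejects (s2 ∉ Accept), but the regex matches it → eliminate
Only (B) is consistent with the DFA.
(B) (0|1)*11(0|1)*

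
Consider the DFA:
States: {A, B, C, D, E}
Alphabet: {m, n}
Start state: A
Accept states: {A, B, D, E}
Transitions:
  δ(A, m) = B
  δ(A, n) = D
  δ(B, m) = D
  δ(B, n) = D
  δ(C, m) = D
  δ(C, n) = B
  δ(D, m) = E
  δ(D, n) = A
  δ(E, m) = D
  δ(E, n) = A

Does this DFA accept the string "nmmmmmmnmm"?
Processing string "nmmmmmmnmm":
  A --n--> D
  D --m--> E
  E --m--> D
  D --m--> E
  E --m--> D
  D --m--> E
  E --m--> D
  D --n--> A
  A --m--> B
  B --m--> D
Final state: D
Accept states: {A, B, D, E}
Yes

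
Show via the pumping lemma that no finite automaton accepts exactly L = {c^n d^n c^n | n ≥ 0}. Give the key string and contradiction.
Assume L is regular with pumping length p. Idea: pumping the first c-block unbalances it against the other two.
Choose s = c^p d^p c^p ∈ L (|s| = 3p ≥ p). By the pumping lemma, s = xyz with |xy| ≤ p, |y| > 0, so y = c^k with k ≥ 1, inside the first c-block. Then xy²z = c^(p+k) d^p c^p. The first block has length p+k ≠ p, so the three block lengths are no longer equal and xy²z ∉ L.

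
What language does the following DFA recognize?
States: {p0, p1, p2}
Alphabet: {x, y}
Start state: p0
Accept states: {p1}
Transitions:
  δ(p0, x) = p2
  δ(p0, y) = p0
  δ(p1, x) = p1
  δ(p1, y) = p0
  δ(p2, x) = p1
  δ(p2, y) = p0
Testing a few strings:
  'yx' → reject
  'x' → reject
  'yyyx' → reject
  'xyxy' → reject
State roles: p0=last symbol not x; p1=two trailing x's; p2=one trailing x
All strings over {x,y} ending with xx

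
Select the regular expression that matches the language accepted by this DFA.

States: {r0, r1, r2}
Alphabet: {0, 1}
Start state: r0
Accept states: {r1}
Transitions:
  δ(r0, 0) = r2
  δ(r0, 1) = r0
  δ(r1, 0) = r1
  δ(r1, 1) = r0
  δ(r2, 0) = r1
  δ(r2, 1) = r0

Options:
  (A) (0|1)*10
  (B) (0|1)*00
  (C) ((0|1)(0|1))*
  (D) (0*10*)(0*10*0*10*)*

Check each option against the DFA on short strings; one disagreement eliminates an option:
  (A) (0|1)*10: on '00' the DFA goes r0 → r2 → r1 and accepts (r1 ∈ Accept), but the regex does not match it → eliminate
  (B) (0|1)*00: agrees with the DFA on every string of length ≤ 6
  (C) ((0|1)(0|1))*: on ε the DFA stays in r0 and rejects (r0 ∉ Accept), but the regex matches it → eliminate
  (D) (0*10*)(0*10*0*10*)*: on '1' the DFA goes r0 → r0 and rejects (r0 ∉ Accept), but the regex matches it → eliminate
Only (B) is consistent with the DFA.
(B) (0|1)*00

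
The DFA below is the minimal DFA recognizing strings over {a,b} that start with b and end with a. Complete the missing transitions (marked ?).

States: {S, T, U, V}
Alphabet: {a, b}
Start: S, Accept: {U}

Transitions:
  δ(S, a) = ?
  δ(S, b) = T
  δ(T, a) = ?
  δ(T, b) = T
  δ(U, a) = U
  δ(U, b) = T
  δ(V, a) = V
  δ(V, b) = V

From the language and accept set, identify what each state tracks — S: no input read; T: started with b, last symbol b; U: started with b, last symbol a; V: started with a (dead).
Each missing δ(q, a) is the state matching the new tracked value after reading a.
δ(S, a) = V; δ(T, a) = U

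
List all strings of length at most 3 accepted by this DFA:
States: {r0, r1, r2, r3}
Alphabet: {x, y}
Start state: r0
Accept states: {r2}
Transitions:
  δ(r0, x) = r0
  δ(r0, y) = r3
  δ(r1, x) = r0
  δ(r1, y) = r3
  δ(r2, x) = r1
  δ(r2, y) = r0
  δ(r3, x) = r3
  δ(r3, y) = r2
yy, xyy, yxy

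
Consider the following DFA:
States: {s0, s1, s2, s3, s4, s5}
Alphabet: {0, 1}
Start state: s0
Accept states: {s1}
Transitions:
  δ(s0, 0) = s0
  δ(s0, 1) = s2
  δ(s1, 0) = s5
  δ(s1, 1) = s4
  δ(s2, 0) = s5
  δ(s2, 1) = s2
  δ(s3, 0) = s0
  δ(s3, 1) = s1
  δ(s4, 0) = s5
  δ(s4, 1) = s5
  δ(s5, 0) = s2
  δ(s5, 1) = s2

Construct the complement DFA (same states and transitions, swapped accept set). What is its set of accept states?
Complement accept states = All states \ Original accept states
= {s0, s1, s2, s3, s4, s5} \ {s1}
{s0, s2, s3, s4, s5}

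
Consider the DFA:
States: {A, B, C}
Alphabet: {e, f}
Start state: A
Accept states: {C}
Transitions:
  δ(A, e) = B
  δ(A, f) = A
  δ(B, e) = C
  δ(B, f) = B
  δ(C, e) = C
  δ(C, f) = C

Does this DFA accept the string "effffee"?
Processing string "effffee":
  A --e--> B
  B --f--> B
  B --f--> B
  B --f--> B
  B --f--> B
  B --e--> C
  C --e--> C
Final state: C
Accept states: {C}
Yes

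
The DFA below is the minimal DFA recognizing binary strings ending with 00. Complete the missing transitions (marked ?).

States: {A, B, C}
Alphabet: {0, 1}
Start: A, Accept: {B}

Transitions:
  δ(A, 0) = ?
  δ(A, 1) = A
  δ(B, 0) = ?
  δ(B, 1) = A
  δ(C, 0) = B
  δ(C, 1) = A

From the language and accept set, identify what each state tracks — A: last symbol not 0; B: two trailing 0's; C: one trailing 0.
Each missing δ(q, a) is the state matching the new tracked value after reading a.
δ(A, 0) = C; δ(B, 0) = B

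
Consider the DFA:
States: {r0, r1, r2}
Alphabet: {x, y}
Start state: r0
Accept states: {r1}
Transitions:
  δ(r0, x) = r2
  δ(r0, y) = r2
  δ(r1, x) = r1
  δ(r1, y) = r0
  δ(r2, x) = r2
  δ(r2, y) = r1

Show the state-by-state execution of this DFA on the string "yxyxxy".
read 'y': r0 → r2
  read 'x': r2 → r2
  read 'y': r2 → r1
  read 'x': r1 → r1
  read 'x': r1 → r1
  read 'y': r1 → r0
r0 -> r2 -> r2 -> r1 -> r1 -> r1 -> r0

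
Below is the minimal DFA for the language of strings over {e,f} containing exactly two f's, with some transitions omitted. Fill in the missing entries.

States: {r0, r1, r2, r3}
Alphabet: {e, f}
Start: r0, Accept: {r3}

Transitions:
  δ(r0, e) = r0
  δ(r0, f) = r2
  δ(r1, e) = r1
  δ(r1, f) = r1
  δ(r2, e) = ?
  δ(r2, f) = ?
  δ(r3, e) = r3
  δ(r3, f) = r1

From the language and accept set, identify what each state tracks — r0: zero f's; r1: ≥ three f's (dead); r2: one f; r3: two f's.
Each missing δ(q, a) is the state matching the new tracked value after reading a.
δ(r2, e) = r2; δ(r2, f) = r3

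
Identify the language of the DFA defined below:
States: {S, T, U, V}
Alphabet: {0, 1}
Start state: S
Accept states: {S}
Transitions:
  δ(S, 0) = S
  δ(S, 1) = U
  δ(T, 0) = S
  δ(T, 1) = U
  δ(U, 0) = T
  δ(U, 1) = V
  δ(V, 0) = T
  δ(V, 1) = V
Testing a few strings:
  '0110' → reject
  '1' → reject
  '10' → reject
  '11' → reject
State roles: S=value ≡ 0 (mod 4); T=value ≡ 2 (mod 4); U=value ≡ 1 (mod 4); V=value ≡ 3 (mod 4)
All binary strings representing a multiple of 4 (read in base 2; leading zeros allowed and ε counts as 0)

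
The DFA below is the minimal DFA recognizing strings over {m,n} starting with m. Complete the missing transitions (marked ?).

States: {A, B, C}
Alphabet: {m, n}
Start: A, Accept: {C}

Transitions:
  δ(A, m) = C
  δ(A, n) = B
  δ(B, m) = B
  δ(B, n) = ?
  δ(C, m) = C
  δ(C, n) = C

From the language and accept set, identify what each state tracks — A: no input read; B: started with n (dead); C: started with m.
Each missing δ(q, a) is the state matching the new tracked value after reading a.
δ(B, n) = B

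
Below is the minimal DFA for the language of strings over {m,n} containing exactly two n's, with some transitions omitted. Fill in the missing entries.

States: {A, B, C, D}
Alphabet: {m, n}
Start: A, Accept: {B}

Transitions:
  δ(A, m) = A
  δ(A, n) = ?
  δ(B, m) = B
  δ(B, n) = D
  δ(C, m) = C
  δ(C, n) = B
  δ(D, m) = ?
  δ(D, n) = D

From the language and accept set, identify what each state tracks — A: zero n's; B: two n's; C: one n; D: ≥ three n's (dead).
Each missing δ(q, a) is the state matching the new tracked value after reading a.
δ(A, n) = C; δ(D, m) = D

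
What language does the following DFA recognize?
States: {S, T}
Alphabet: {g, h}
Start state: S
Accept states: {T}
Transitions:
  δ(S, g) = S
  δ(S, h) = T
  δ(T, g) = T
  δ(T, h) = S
Testing a few strings:
  'hgg' → accept
  'hg' → accept
  'hgh' → reject
  'g' → reject
State roles: S=even number of h's so far; T=odd number of h's so far
All strings over {g,h} with an odd number of h's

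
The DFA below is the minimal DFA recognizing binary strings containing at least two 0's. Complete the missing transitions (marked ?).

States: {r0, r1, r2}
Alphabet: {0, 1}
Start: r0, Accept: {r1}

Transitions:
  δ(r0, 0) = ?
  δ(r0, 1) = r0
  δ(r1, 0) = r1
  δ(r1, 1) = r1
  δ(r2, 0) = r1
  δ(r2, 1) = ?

From the language and accept set, identify what each state tracks — r0: zero 0's seen; r1: ≥ two 0's seen; r2: one 0 seen.
Each missing δ(q, a) is the state matching the new tracked value after reading a.
δ(r0, 0) = r2; δ(r2, 1) = r2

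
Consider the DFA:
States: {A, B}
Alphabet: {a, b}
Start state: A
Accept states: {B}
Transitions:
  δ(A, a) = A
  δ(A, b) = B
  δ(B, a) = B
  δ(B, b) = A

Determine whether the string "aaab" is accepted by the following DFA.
Processing string "aaab":
  A --a--> A
  A --a--> A
  A --a--> A
  A --b--> B
Final state: B
Accept states: {B}
Yes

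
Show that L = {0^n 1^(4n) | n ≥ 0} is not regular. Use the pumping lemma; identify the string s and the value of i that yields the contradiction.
Assume L is regular with pumping length p. Idea: pumping the 0-block breaks the 1:4 ratio.
Choose s = 0^p 1^(4p) (length 5p ≥ p). By the pumping lemma, s = xyz with |xy| ≤ p, |y| > 0, so y = 0^k with k ≥ 1. Then xy²z = 0^(p+k) 1^(4p). For this to be in L we would need 4p = 4(p+k), i.e. 4k = 0, contradicting k ≥ 1. So xy²z ∉ L.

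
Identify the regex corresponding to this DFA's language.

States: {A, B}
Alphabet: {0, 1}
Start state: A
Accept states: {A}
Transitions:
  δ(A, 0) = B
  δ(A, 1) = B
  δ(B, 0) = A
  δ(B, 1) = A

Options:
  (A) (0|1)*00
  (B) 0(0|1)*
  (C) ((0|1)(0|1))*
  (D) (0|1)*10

Check each option against the DFA on short strings; one disagreement eliminates an option:
  (A) (0|1)*00: on ε the DFA stays in A and accepts (A ∈ Accept), but the regex does not match it → eliminate
  (B) 0(0|1)*: on ε the DFA stays in A and accepts (A ∈ Accept), but the regex does not match it → eliminate
  (C) ((0|1)(0|1))*: agrees with the DFA on every string of length ≤ 6
  (D) (0|1)*10: on ε the DFA stays in A and accepts (A ∈ Accept), but the regex does not match it → eliminate
Only (C) is consistent with the DFA.
(C) ((0|1)(0|1))*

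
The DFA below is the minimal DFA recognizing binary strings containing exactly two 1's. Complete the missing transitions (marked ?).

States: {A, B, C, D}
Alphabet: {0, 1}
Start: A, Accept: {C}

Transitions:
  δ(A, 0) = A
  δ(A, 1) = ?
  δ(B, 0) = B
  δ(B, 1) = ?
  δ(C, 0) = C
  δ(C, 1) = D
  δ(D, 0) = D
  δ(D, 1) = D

From the language and accept set, identify what each state tracks — A: zero 1's; B: one 1; C: two 1's; D: ≥ three 1's (dead).
Each missing δ(q, a) is the state matching the new tracked value after reading a.
δ(A, 1) = B; δ(B, 1) = C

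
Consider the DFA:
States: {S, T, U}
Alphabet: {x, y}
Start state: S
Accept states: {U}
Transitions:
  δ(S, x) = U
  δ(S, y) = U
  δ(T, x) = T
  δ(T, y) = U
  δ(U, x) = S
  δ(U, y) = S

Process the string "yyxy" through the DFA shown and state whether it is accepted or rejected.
Processing string "yyxy":
  S --y--> U
  U --y--> S
  S --x--> U
  U --y--> S
Final state: S
Accept states: {U}
No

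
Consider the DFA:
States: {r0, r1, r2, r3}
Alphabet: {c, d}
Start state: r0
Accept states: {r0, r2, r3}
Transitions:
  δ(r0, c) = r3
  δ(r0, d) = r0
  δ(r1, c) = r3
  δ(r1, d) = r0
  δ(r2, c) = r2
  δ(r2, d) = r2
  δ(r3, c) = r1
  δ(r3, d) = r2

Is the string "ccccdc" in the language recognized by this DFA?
Processing string "ccccdc":
  r0 --c--> r3
  r3 --c--> r1
  r1 --c--> r3
  r3 --c--> r1
  r1 --d--> r0
  r0 --c--> r3
Final state: r3
Accept states: {r0, r2, r3}
Yes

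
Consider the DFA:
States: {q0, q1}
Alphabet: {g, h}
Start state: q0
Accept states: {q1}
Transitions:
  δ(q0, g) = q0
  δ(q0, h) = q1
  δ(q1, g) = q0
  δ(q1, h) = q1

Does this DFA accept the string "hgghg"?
Processing string "hgghg":
  q0 --h--> q1
  q1 --g--> q0
  q0 --g--> q0
  q0 --h--> q1
  q1 --g--> q0
Final state: q0
Accept states: {q1}
No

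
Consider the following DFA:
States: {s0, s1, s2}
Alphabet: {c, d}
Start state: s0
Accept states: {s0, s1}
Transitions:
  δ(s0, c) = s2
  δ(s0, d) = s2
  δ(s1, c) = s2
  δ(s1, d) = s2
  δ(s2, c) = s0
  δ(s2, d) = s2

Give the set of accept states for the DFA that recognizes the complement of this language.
Complement accept states = All states \ Original accept states
= {s0, s1, s2} \ {s0, s1}
{s2}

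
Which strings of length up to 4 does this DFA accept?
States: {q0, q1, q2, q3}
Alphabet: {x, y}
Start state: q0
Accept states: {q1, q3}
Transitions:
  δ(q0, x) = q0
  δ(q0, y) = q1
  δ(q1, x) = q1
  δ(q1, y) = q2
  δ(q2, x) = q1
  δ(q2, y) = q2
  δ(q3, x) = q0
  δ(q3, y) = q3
y, xy, yx, xxy, xyx, yxx, yyx, xxxy, xxyx, xyxx, xyyx, yxxx, yxyx, yyxx, yyyx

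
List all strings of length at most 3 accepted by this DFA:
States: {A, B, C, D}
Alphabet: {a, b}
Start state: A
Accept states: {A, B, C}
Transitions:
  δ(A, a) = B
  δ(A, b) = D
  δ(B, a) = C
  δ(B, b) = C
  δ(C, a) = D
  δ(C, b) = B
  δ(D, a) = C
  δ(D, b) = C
ε, a, aa, ab, ba, bb, aab, abb, bab, bbb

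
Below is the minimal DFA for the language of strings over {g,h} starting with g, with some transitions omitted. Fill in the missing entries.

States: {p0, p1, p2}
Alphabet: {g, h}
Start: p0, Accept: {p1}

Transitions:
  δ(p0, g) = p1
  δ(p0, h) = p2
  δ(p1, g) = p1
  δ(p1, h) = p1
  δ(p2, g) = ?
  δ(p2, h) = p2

From the language and accept set, identify what each state tracks — p0: no input read; p1: started with g; p2: started with h (dead).
Each missing δ(q, a) is the state matching the new tracked value after reading a.
δ(p2, g) = p2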